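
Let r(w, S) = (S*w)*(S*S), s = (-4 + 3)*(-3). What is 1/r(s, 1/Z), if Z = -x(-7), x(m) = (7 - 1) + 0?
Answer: -72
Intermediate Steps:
s = 3 (s = -1*(-3) = 3)
x(m) = 6 (x(m) = 6 + 0 = 6)
Z = -6 (Z = -1*6 = -6)
r(w, S) = w*S³ (r(w, S) = (S*w)*S² = w*S³)
1/r(s, 1/Z) = 1/(3*(1/(-6))³) = 1/(3*(-⅙)³) = 1/(3*(-1/216)) = 1/(-1/72) = -72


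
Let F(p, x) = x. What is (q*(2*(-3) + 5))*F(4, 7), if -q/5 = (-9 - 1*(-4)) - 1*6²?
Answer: -1435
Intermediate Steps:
q = 205 (q = -5*((-9 - 1*(-4)) - 1*6²) = -5*((-9 + 4) - 1*36) = -5*(-5 - 36) = -5*(-41) = 205)
(q*(2*(-3) + 5))*F(4, 7) = (205*(2*(-3) + 5))*7 = (205*(-6 + 5))*7 = (205*(-1))*7 = -205*7 = -1435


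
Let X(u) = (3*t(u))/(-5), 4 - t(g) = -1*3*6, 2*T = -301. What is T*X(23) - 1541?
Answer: 2228/5 ≈ 445.60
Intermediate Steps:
T = -301/2 (T = (½)*(-301) = -301/2 ≈ -150.50)
t(g) = 22 (t(g) = 4 - (-1*3)*6 = 4 - (-3)*6 = 4 - 1*(-18) = 4 + 18 = 22)
X(u) = -66/5 (X(u) = (3*22)/(-5) = 66*(-⅕) = -66/5)
T*X(23) - 1541 = -301/2*(-66/5) - 1541 = 9933/5 - 1541 = 2228/5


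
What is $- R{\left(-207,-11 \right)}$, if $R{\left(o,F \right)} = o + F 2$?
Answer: $229$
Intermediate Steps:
$R{\left(o,F \right)} = o + 2 F$
$- R{\left(-207,-11 \right)} = - (-207 + 2 \left(-11\right)) = - (-207 - 22) = \left(-1\right) \left(-229\right) = 229$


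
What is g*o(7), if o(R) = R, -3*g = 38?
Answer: -266/3 ≈ -88.667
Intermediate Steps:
g = -38/3 (g = -1/3*38 = -38/3 ≈ -12.667)
g*o(7) = -38/3*7 = -266/3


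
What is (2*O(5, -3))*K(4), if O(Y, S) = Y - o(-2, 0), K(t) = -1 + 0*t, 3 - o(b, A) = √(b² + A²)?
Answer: -8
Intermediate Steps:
o(b, A) = 3 - √(A² + b²) (o(b, A) = 3 - √(b² + A²) = 3 - √(A² + b²))
K(t) = -1 (K(t) = -1 + 0 = -1)
O(Y, S) = -1 + Y (O(Y, S) = Y - (3 - √(0² + (-2)²)) = Y - (3 - √(0 + 4)) = Y - (3 - √4) = Y - (3 - 1*2) = Y - (3 - 2) = Y - 1*1 = Y - 1 = -1 + Y)
(2*O(5, -3))*K(4) = (2*(-1 + 5))*(-1) = (2*4)*(-1) = 8*(-1) = -8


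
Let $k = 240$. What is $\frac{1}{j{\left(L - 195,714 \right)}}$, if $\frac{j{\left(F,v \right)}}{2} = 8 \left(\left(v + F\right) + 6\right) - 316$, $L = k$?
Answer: $\frac{1}{11608} \approx 8.6147 \cdot 10^{-5}$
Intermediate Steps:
$L = 240$
$j{\left(F,v \right)} = -536 + 16 F + 16 v$ ($j{\left(F,v \right)} = 2 \left(8 \left(\left(v + F\right) + 6\right) - 316\right) = 2 \left(8 \left(\left(F + v\right) + 6\right) - 316\right) = 2 \left(8 \left(6 + F + v\right) - 316\right) = 2 \left(\left(48 + 8 F + 8 v\right) - 316\right) = 2 \left(-268 + 8 F + 8 v\right) = -536 + 16 F + 16 v$)
$\frac{1}{j{\left(L - 195,714 \right)}} = \frac{1}{-536 + 16 \left(240 - 195\right) + 16 \cdot 714} = \frac{1}{-536 + 16 \left(240 - 195\right) + 11424} = \frac{1}{-536 + 16 \cdot 45 + 11424} = \frac{1}{-536 + 720 + 11424} = \frac{1}{11608}$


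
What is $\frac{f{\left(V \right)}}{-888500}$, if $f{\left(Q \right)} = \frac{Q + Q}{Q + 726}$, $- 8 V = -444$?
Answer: $- \frac{37}{231454250} \approx -1.5986 \cdot 10^{-7}$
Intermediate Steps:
$V = \frac{111}{2}$ ($V = \left(- \frac{1}{8}\right) \left(-444\right) = \frac{111}{2} \approx 55.5$)
$f{\left(Q \right)} = \frac{2 Q}{726 + Q}$
$\frac{f{\left(V \right)}}{-888500} = \frac{2 \cdot \frac{111}{2} \frac{1}{726 + \frac{111}{2}}}{-888500} = 2 \cdot \frac{111}{2} \frac{1}{\frac{1563}{2}} \left(- \frac{1}{888500}\right) = 2 \cdot \frac{111}{2} \cdot \frac{2}{1563} \left(- \frac{1}{888500}\right) = \frac{74}{521} \left(- \frac{1}{888500}\right) = - \frac{37}{231454250}$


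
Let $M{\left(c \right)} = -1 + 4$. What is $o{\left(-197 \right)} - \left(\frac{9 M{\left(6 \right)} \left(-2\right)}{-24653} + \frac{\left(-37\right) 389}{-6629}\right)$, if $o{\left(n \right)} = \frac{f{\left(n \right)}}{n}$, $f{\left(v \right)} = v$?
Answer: $- \frac{191763858}{163424737} \approx -1.1734$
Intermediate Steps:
$o{\left(n \right)} = 1$ ($o{\left(n \right)} = \frac{n}{n} = 1$)
$M{\left(c \right)} = 3$
$o{\left(-197 \right)} - \left(\frac{9 M{\left(6 \right)} \left(-2\right)}{-24653} + \frac{\left(-37\right) 389}{-6629}\right) = 1 - \left(\frac{9 \cdot 3 \left(-2\right)}{-24653} + \frac{\left(-37\right) 389}{-6629}\right) = 1 - \left(27 \left(-2\right) \left(- \frac{1}{24653}\right) - - \frac{14393}{6629}\right) = 1 - \left(\left(-54\right) \left(- \frac{1}{24653}\right) + \frac{14393}{6629}\right) = 1 - \left(\frac{54}{24653} + \frac{14393}{6629}\right) = 1 - \frac{355188595}{163424737} = - \frac{191763858}{163424737}$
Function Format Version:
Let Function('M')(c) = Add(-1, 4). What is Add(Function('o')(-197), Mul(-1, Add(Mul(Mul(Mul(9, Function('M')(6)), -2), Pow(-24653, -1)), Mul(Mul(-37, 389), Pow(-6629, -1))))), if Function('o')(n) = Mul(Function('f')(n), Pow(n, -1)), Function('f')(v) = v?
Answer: Rational(-191763858, 163424737) ≈ -1.1734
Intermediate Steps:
Function('o')(n) = 1 (Function('o')(n) = Mul(n, Pow(n, -1)) = 1)
Function('M')(c) = 3
Add(Function('o')(-197), Mul(-1, Add(Mul(Mul(Mul(9, Function('M')(6)), -2), Pow(-24653, -1)), Mul(Mul(-37, 389), Pow(-6629, -1))))) = Add(1, Mul(-1, Add(Mul(Mul(Mul(9, 3), -2), Pow(-24653, -1)), Mul(Mul(-37, 389), Pow(-6629, -1))))) = Add(1, Mul(-1, Add(Mul(Mul(27, -2), Rational(-1, 24653)), Mul(-14393, Rational(-1, 6629))))) = Add(1, Mul(-1, Add(Mul(-54, Rational(-1, 24653)), Rational(14393, 6629)))) = Add(1, Mul(-1, Add(Rational(54, 24653), Rational(14393, 6629)))) = Add(1, Mul(-1, Rational(355188595, 163424737))) = Add(1, Rational(-355188595, 163424737)) = Rational(-191763858, 163424737)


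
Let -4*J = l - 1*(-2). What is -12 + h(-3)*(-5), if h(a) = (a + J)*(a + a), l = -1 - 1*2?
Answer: -189/2 ≈ -94.500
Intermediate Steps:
l = -3 (l = -1 - 2 = -3)
J = 1/4 (J = -(-3 - 1*(-2))/4 = -(-3 + 2)/4 = -1/4*(-1) = 1/4 ≈ 0.25000)
h(a) = 2*a*(1/4 + a) (h(a) = (a + 1/4)*(a + a) = (1/4 + a)*(2*a) = 2*a*(1/4 + a))
-12 + h(-3)*(-5) = -12 + ((1/2)*(-3)*(1 + 4*(-3)))*(-5) = -12 + ((1/2)*(-3)*(1 - 12))*(-5) = -12 + ((1/2)*(-3)*(-11))*(-5) = -12 + (33/2)*(-5) = -12 - 165/2 = -189/2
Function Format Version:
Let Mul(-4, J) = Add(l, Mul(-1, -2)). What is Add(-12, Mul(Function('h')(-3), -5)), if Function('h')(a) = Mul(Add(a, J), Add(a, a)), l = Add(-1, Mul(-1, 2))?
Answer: Rational(-189, 2) ≈ -94.500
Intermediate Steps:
l = -3 (l = Add(-1, -2) = -3)
J = Rational(1, 4) (J = Mul(Rational(-1, 4), Add(-3, Mul(-1, -2))) = Mul(Rational(-1, 4), Add(-3, 2)) = Mul(Rational(-1, 4), -1) = Rational(1, 4) ≈ 0.25000)
Function('h')(a) = Mul(2, a, Add(Rational(1, 4), a)) (Function('h')(a) = Mul(Add(a, Rational(1, 4)), Add(a, a)) = Mul(Add(Rational(1, 4), a), Mul(2, a)) = Mul(2, a, Add(Rational(1, 4), a)))
Add(-12, Mul(Function('h')(-3), -5)) = Add(-12, Mul(Mul(Rational(1, 2), -3, Add(1, Mul(4, -3))), -5)) = Add(-12, Mul(Mul(Rational(1, 2), -3, Add(1, -12)), -5)) = Add(-12, Mul(Mul(Rational(1, 2), -3, -11), -5)) = Add(-12, Mul(Rational(33, 2), -5)) = Add(-12, Rational(-165, 2)) = Rational(-189, 2)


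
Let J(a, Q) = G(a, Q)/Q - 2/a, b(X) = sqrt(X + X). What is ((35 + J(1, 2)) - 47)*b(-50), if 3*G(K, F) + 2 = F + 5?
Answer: -395*I/3 ≈ -131.67*I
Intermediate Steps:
G(K, F) = 1 + F/3 (G(K, F) = -2/3 + (F + 5)/3 = -2/3 + (5 + F)/3 = -2/3 + (5/3 + F/3) = 1 + F/3)
b(X) = sqrt(2)*sqrt(X) (b(X) = sqrt(2*X) = sqrt(2)*sqrt(X))
J(a, Q) = -2/a + (1 + Q/3)/Q (J(a, Q) = (1 + Q/3)/Q - 2/a = -2/a + (1 + Q/3)/Q)
((35 + J(1, 2)) - 47)*b(-50) = ((35 + (1/3 + 1/2 - 2/1)) - 47)*(sqrt(2)*sqrt(-50)) = ((35 + (1/3 + 1/2 - 2*1)) - 47)*(sqrt(2)*(5*I*sqrt(2))) = ((35 + (1/3 + 1/2 - 2)) - 47)*(10*I) = ((35 - 7/6) - 47)*(10*I) = (203/6 - 47)*(10*I) = -395*I/3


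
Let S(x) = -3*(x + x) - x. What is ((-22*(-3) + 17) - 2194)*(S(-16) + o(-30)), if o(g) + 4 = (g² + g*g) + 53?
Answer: -4139671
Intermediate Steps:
S(x) = -7*x (S(x) = -6*x - x = -7*x)
o(g) = 49 + 2*g² (o(g) = -4 + ((g² + g*g) + 53) = -4 + ((g² + g²) + 53) = -4 + (2*g² + 53) = -4 + (53 + 2*g²) = 49 + 2*g²)
((-22*(-3) + 17) - 2194)*(S(-16) + o(-30)) = ((-22*(-3) + 17) - 2194)*(-7*(-16) + (49 + 2*(-30)²)) = ((66 + 17) - 2194)*(112 + (49 + 2*900)) = (83 - 2194)*(112 + (49 + 1800)) = -2111*(112 + 1849) = -2111*1961 = -4139671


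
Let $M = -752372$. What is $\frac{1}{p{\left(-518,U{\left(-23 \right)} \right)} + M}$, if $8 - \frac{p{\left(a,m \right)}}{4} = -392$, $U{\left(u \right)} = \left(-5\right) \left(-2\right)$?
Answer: $- \frac{1}{750772} \approx -1.332 \cdot 10^{-6}$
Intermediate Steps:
$U{\left(u \right)} = 10$
$p{\left(a,m \right)} = 1600$ ($p{\left(a,m \right)} = 32 - -1568 = 32 + 1568 = 1600$)
$\frac{1}{p{\left(-518,U{\left(-23 \right)} \right)} + M} = \frac{1}{1600 - 752372} = \frac{1}{-750772} = - \frac{1}{750772}$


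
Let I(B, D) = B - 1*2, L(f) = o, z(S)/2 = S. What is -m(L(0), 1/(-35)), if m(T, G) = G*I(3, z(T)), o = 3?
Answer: 1/35 ≈ 0.028571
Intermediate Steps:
z(S) = 2*S
L(f) = 3
I(B, D) = -2 + B (I(B, D) = B - 2 = -2 + B)
m(T, G) = G (m(T, G) = G*(-2 + 3) = G*1 = G)
-m(L(0), 1/(-35)) = -1/(-35) = -1*(-1/35) = 1/35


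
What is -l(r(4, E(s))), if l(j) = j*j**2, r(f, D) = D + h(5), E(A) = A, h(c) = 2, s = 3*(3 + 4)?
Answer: -12167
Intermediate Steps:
s = 21 (s = 3*7 = 21)
r(f, D) = 2 + D (r(f, D) = D + 2 = 2 + D)
l(j) = j**3
-l(r(4, E(s))) = -(2 + 21)**3 = -1*23**3 = -1*12167 = -12167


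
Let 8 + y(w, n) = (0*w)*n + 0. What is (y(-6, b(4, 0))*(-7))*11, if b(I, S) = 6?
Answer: 616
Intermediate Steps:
y(w, n) = -8 (y(w, n) = -8 + ((0*w)*n + 0) = -8 + (0*n + 0) = -8 + (0 + 0) = -8 + 0 = -8)
(y(-6, b(4, 0))*(-7))*11 = -8*(-7)*11 = 56*11 = 616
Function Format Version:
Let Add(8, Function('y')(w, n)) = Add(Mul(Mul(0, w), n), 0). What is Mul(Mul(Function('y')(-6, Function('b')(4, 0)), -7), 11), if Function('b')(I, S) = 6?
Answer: 616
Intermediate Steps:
Function('y')(w, n) = -8 (Function('y')(w, n) = Add(-8, Add(Mul(Mul(0, w), n), 0)) = Add(-8, Add(Mul(0, n), 0)) = Add(-8, Add(0, 0)) = Add(-8, 0) = -8)
Mul(Mul(Function('y')(-6, Function('b')(4, 0)), -7), 11) = Mul(Mul(-8, -7), 11) = Mul(56, 11) = 616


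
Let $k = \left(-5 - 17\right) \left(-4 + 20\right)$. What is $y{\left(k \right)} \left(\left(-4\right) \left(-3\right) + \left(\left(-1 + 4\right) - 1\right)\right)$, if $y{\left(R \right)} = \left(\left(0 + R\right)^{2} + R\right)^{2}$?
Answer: $213711353856$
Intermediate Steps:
$k = -352$ ($k = \left(-22\right) 16 = -352$)
$y{\left(R \right)} = \left(R + R^{2}\right)^{2}$ ($y{\left(R \right)} = \left(R^{2} + R\right)^{2} = \left(R + R^{2}\right)^{2}$)
$y{\left(k \right)} \left(\left(-4\right) \left(-3\right) + \left(\left(-1 + 4\right) - 1\right)\right) = \left(-352\right)^{2} \left(1 - 352\right)^{2} \left(\left(-4\right) \left(-3\right) + \left(\left(-1 + 4\right) - 1\right)\right) = 123904 \left(-351\right)^{2} \left(12 + \left(3 - 1\right)\right) = 123904 \cdot 123201 \left(12 + 2\right) = 15265096704 \cdot 14 = 213711353856$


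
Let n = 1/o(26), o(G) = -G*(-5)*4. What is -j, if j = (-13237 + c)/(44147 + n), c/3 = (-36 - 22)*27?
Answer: 9326200/22956441 ≈ 0.40626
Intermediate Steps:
o(G) = 20*G (o(G) = -(-5*G)*4 = -(-20)*G = 20*G)
c = -4698 (c = 3*((-36 - 22)*27) = 3*(-58*27) = 3*(-1566) = -4698)
n = 1/520 (n = 1/(20*26) = 1/520 ≈ 0.0019231)
j = -9326200/22956441 (j = (-13237 - 4698)/(44147 + 1/520) = -17935/22956441/520 = -17935*520/22956441 = -9326200/22956441 ≈ -0.40626)
-j = -1*(-9326200/22956441) = 9326200/22956441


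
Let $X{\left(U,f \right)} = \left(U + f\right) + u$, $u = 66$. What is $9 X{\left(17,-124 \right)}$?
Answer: $-369$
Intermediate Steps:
$X{\left(U,f \right)} = 66 + U + f$ ($X{\left(U,f \right)} = \left(U + f\right) + 66 = 66 + U + f$)
$9 X{\left(17,-124 \right)} = 9 \left(66 + 17 - 124\right) = 9 \left(-41\right) = -369$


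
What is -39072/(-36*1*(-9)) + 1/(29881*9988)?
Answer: -971757849541/8058188556 ≈ -120.59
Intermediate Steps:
-39072/(-36*1*(-9)) + 1/(29881*9988) = -39072/((-36*(-9))) + (1/29881)*(1/9988) = -39072/324 + 1/298451428 = -39072*1/324 + 1/298451428 = -3256/27 + 1/298451428 = -971757849541/8058188556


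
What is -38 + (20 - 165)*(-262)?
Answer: 37952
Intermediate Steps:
-38 + (20 - 165)*(-262) = -38 - 145*(-262) = -38 + 37990 = 37952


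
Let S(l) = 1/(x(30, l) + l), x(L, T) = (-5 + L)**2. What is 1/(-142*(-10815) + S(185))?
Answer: 810/1243941301 ≈ 6.5116e-7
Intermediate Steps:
S(l) = 1/(625 + l) (S(l) = 1/((-5 + 30)**2 + l) = 1/(25**2 + l) = 1/(625 + l))
1/(-142*(-10815) + S(185)) = 1/(-142*(-10815) + 1/(625 + 185)) = 1/(1535730 + 1/810) = 1/(1243941301/810) = 810/1243941301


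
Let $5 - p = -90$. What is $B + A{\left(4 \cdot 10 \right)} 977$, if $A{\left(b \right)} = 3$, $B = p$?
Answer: $3026$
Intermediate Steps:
$p = 95$ ($p = 5 - -90 = 5 + 90 = 95$)
$B = 95$
$B + A{\left(4 \cdot 10 \right)} 977 = 95 + 3 \cdot 977 = 95 + 2931 = 3026$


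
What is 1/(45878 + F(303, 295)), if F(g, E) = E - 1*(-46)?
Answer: 1/46219 ≈ 2.1636e-5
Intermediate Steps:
F(g, E) = 46 + E (F(g, E) = E + 46 = 46 + E)
1/(45878 + F(303, 295)) = 1/(45878 + (46 + 295)) = 1/(45878 + 341) = 1/46219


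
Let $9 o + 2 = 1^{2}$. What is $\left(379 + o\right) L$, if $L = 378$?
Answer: $143220$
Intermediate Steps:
$o = - \frac{1}{9}$ ($o = - \frac{2}{9} + \frac{1^{2}}{9} = - \frac{2}{9} + \frac{1}{9} \cdot 1 = - \frac{2}{9} + \frac{1}{9} = - \frac{1}{9} \approx -0.11111$)
$\left(379 + o\right) L = \left(379 - \frac{1}{9}\right) 378 = \frac{3410}{9} \cdot 378 = 143220$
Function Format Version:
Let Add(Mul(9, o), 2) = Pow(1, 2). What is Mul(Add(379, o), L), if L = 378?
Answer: 143220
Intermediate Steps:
o = Rational(-1, 9) (o = Add(Rational(-2, 9), Mul(Rational(1, 9), Pow(1, 2))) = Add(Rational(-2, 9), Mul(Rational(1, 9), 1)) = Add(Rational(-2, 9), Rational(1, 9)) = Rational(-1, 9) ≈ -0.11111)
Mul(Add(379, o), L) = Mul(Add(379, Rational(-1, 9)), 378) = Mul(Rational(3410, 9), 378) = 143220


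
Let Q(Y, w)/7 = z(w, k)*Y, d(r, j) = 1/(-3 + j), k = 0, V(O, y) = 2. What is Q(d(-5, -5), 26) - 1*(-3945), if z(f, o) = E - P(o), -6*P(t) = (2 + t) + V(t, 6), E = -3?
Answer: 94729/24 ≈ 3947.0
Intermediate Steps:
P(t) = -2/3 - t/6 (P(t) = -((2 + t) + 2)/6 = -(4 + t)/6 = -2/3 - t/6)
z(f, o) = -7/3 + o/6 (z(f, o) = -3 - (-2/3 - o/6) = -3 + (2/3 + o/6) = -7/3 + o/6)
Q(Y, w) = -49*Y/3 (Q(Y, w) = 7*((-7/3 + (1/6)*0)*Y) = 7*((-7/3 + 0)*Y) = 7*(-7*Y/3) = -49*Y/3)
Q(d(-5, -5), 26) - 1*(-3945) = -49/(3*(-3 - 5)) - 1*(-3945) = -49/3/(-8) + 3945 = -49/3*(-1/8) + 3945 = 49/24 + 3945 = 94729/24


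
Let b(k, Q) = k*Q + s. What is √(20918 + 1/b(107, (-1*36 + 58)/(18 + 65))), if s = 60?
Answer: 3*√125014300570/7334 ≈ 144.63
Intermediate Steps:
b(k, Q) = 60 + Q*k (b(k, Q) = k*Q + 60 = Q*k + 60 = 60 + Q*k)
√(20918 + 1/b(107, (-1*36 + 58)/(18 + 65))) = √(20918 + 1/(60 + ((-1*36 + 58)/(18 + 65))*107)) = √(20918 + 1/(60 + ((-36 + 58)/83)*107)) = √(20918 + 1/(60 + (22*(1/83))*107)) = √(20918 + 1/(60 + (22/83)*107)) = √(20918 + 1/(60 + 2354/83)) = √(20918 + 1/(7334/83)) = √(20918 + 83/7334) = √(153412695/7334) = 3*√125014300570/7334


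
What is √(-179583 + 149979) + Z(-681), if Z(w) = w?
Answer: -681 + 2*I*√7401 ≈ -681.0 + 172.06*I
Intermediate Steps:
√(-179583 + 149979) + Z(-681) = √(-179583 + 149979) - 681 = √(-29604) - 681 = 2*I*√7401 - 681 = -681 + 2*I*√7401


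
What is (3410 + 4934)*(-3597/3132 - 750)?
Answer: -1635839114/261 ≈ -6.2676e+6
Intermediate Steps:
(3410 + 4934)*(-3597/3132 - 750) = 8344*(-3597*1/3132 - 750) = 8344*(-1199/1044 - 750) = 8344*(-784199/1044) = -1635839114/261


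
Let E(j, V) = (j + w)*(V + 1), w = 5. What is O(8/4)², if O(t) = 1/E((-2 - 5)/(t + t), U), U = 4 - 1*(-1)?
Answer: 4/1521 ≈ 0.0026299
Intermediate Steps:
U = 5 (U = 4 + 1 = 5)
E(j, V) = (1 + V)*(5 + j) (E(j, V) = (j + 5)*(V + 1) = (5 + j)*(1 + V) = (1 + V)*(5 + j))
O(t) = 1/(30 - 21/t) (O(t) = 1/(5 + (-2 - 5)/(t + t) + 5*5 + 5*((-2 - 5)/(t + t))) = 1/(5 - 7*1/(2*t) + 25 + 5*(-7*1/(2*t))) = 1/(5 - 7/(2*t) + 25 + 5*(-7/(2*t))) = 1/(5 - 7/(2*t) + 25 - 35/(2*t)) = 1/(30 - 21/t))
O(8/4)² = ((8/4)/(3*(-7 + 10*(8/4))))² = ((8*(¼))/(3*(-7 + 10*(8*(¼)))))² = ((⅓)*2/(-7 + 10*2))² = ((⅓)*2/(-7 + 20))² = ((⅓)*2/13)² = ((⅓)*2*(1/13))² = (2/39)² = 4/1521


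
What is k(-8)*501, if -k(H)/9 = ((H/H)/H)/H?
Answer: -4509/64 ≈ -70.453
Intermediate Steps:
k(H) = -9/H² (k(H) = -9*(H/H)/H/H = -9*1/H/H = -9/(H*H) = -9/H²)
k(-8)*501 = -9/(-8)²*501 = -9*1/64*501 = -9/64*501 = -4509/64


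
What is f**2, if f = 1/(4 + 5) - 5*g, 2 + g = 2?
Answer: 1/81 ≈ 0.012346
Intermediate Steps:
g = 0 (g = -2 + 2 = 0)
f = 1/9 (f = 1/(4 + 5) - 5*0 = 1/9 + 0 = 1/9 ≈ 0.11111)
f**2 = (1/9)**2 = 1/81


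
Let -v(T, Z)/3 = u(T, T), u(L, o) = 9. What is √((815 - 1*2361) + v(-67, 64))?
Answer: 11*I*√13 ≈ 39.661*I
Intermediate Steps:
v(T, Z) = -27 (v(T, Z) = -3*9 = -27)
√((815 - 1*2361) + v(-67, 64)) = √((815 - 1*2361) - 27) = √((815 - 2361) - 27) = √(-1546 - 27) = √(-1573) = 11*I*√13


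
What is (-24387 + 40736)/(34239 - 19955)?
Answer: 16349/14284 ≈ 1.1446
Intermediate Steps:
(-24387 + 40736)/(34239 - 19955) = 16349/14284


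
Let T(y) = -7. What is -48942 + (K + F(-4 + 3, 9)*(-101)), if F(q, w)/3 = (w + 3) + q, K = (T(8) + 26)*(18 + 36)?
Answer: -51249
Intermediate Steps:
K = 1026 (K = (-7 + 26)*(18 + 36) = 19*54 = 1026)
F(q, w) = 9 + 3*q + 3*w (F(q, w) = 3*((w + 3) + q) = 3*((3 + w) + q) = 3*(3 + q + w) = 9 + 3*q + 3*w)
-48942 + (K + F(-4 + 3, 9)*(-101)) = -48942 + (1026 + (9 + 3*(-4 + 3) + 3*9)*(-101)) = -48942 + (1026 + (9 + 3*(-1) + 27)*(-101)) = -48942 + (1026 + (9 - 3 + 27)*(-101)) = -48942 + (1026 + 33*(-101)) = -48942 + (1026 - 3333) = -48942 - 2307 = -51249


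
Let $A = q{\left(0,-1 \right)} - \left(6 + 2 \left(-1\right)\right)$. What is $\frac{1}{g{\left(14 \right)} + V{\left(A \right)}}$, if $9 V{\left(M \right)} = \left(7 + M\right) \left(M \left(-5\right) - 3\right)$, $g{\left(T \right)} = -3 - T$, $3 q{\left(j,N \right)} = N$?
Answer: $- \frac{81}{929} \approx -0.087191$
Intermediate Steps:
$q{\left(j,N \right)} = \frac{N}{3}$
$A = - \frac{13}{3}$ ($A = \frac{1}{3} \left(-1\right) - \left(6 + 2 \left(-1\right)\right) = - \frac{1}{3} - \left(6 - 2\right) = - \frac{1}{3} - 4 = - \frac{13}{3} \approx -4.3333$)
$V{\left(M \right)} = \frac{\left(-3 - 5 M\right) \left(7 + M\right)}{9}$ ($V{\left(M \right)} = \frac{\left(7 + M\right) \left(M \left(-5\right) - 3\right)}{9} = \frac{\left(7 + M\right) \left(- 5 M - 3\right)}{9} = \frac{\left(7 + M\right) \left(-3 - 5 M\right)}{9} = \frac{\left(-3 - 5 M\right) \left(7 + M\right)}{9}$)
$\frac{1}{g{\left(14 \right)} + V{\left(A \right)}} = \frac{1}{\left(-3 - 14\right) - \left(- \frac{431}{27} + \frac{845}{81}\right)} = \frac{1}{\left(-3 - 14\right) - - \frac{448}{81}} = \frac{1}{-17 - - \frac{448}{81}} = \frac{1}{-17 + \frac{448}{81}} = \frac{1}{- \frac{929}{81}} = - \frac{81}{929}$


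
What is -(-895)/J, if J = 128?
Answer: 895/128 ≈ 6.9922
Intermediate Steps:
-(-895)/J = -(-895)/128 = -1*(-895/128) = 895/128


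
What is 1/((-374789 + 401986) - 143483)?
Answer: -1/116286 ≈ -8.5995e-6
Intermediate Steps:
1/((-374789 + 401986) - 143483) = 1/(27197 - 143483) = 1/(-116286) = -1/116286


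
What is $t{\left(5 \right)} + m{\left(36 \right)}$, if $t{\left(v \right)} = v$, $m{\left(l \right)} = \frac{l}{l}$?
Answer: $6$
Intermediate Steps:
$m{\left(l \right)} = 1$
$t{\left(5 \right)} + m{\left(36 \right)} = 5 + 1 = 6$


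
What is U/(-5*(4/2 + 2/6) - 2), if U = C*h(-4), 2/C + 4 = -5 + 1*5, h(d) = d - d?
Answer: 0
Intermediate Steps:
h(d) = 0
C = -1/2 (C = 2/(-4 + (-5 + 1*5)) = 2/(-4 + (-5 + 5)) = 2/(-4 + 0) = 2/(-4) = 2*(-1/4) = -1/2 ≈ -0.50000)
U = 0 (U = -1/2*0 = 0)
U/(-5*(4/2 + 2/6) - 2) = 0/(-5*(4/2 + 2/6) - 2) = 0/(-5*(4*(1/2) + 2*(1/6)) - 2) = 0/(-5*(2 + 1/3) - 2) = 0/(-5*7/3 - 2) = 0/(-35/3 - 2) = 0/(-41/3) = 0*(-3/41) = 0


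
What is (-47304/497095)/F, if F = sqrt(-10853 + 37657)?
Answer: -23652*sqrt(6701)/3331033595 ≈ -0.00058124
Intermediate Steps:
F = 2*sqrt(6701) (F = sqrt(26804) = 2*sqrt(6701) ≈ 163.72)
(-47304/497095)/F = (-47304/497095)/((2*sqrt(6701))) = (-47304*1/497095)*(sqrt(6701)/13402) = -23652*sqrt(6701)/3331033595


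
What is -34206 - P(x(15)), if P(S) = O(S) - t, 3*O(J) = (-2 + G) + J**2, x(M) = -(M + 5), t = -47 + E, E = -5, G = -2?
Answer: -34390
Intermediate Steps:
t = -52 (t = -47 - 5 = -52)
x(M) = -5 - M (x(M) = -(5 + M) = -5 - M)
O(J) = -4/3 + J**2/3 (O(J) = ((-2 - 2) + J**2)/3 = (-4 + J**2)/3 = -4/3 + J**2/3)
P(S) = 152/3 + S**2/3 (P(S) = (-4/3 + S**2/3) - 1*(-52) = (-4/3 + S**2/3) + 52 = 152/3 + S**2/3)
-34206 - P(x(15)) = -34206 - (152/3 + (-5 - 1*15)**2/3) = -34206 - (152/3 + (-5 - 15)**2/3) = -34206 - (152/3 + (1/3)*(-20)**2) = -34206 - (152/3 + (1/3)*400) = -34206 - (152/3 + 400/3) = -34206 - 1*184 = -34206 - 184 = -34390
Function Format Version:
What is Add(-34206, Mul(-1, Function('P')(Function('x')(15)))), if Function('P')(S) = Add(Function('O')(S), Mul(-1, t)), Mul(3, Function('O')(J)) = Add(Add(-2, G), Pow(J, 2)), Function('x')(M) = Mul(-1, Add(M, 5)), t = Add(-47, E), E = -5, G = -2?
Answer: -34390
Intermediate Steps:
t = -52 (t = Add(-47, -5) = -52)
Function('x')(M) = Add(-5, Mul(-1, M)) (Function('x')(M) = Mul(-1, Add(5, M)) = Add(-5, Mul(-1, M)))
Function('O')(J) = Add(Rational(-4, 3), Mul(Rational(1, 3), Pow(J, 2))) (Function('O')(J) = Mul(Rational(1, 3), Add(Add(-2, -2), Pow(J, 2))) = Mul(Rational(1, 3), Add(-4, Pow(J, 2))) = Add(Rational(-4, 3), Mul(Rational(1, 3), Pow(J, 2))))
Function('P')(S) = Add(Rational(152, 3), Mul(Rational(1, 3), Pow(S, 2))) (Function('P')(S) = Add(Add(Rational(-4, 3), Mul(Rational(1, 3), Pow(S, 2))), Mul(-1, -52)) = Add(Add(Rational(-4, 3), Mul(Rational(1, 3), Pow(S, 2))), 52) = Add(Rational(152, 3), Mul(Rational(1, 3), Pow(S, 2))))
Add(-34206, Mul(-1, Function('P')(Function('x')(15)))) = Add(-34206, Mul(-1, Add(Rational(152, 3), Mul(Rational(1, 3), Pow(Add(-5, Mul(-1, 15)), 2))))) = Add(-34206, Mul(-1, Add(Rational(152, 3), Mul(Rational(1, 3), Pow(Add(-5, -15), 2))))) = Add(-34206, Mul(-1, Add(Rational(152, 3), Mul(Rational(1, 3), Pow(-20, 2))))) = Add(-34206, Mul(-1, Add(Rational(152, 3), Mul(Rational(1, 3), 400)))) = Add(-34206, Mul(-1, Add(Rational(152, 3), Rational(400, 3)))) = Add(-34206, Mul(-1, 184)) = Add(-34206, -184) = -34390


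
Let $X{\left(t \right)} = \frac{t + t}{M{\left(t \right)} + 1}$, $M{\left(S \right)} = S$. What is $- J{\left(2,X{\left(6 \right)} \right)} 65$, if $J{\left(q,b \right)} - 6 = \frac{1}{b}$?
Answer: $- \frac{5135}{12} \approx -427.92$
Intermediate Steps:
$X{\left(t \right)} = \frac{2 t}{1 + t}$ ($X{\left(t \right)} = \frac{t + t}{t + 1} = \frac{2 t}{1 + t}$)
$J{\left(q,b \right)} = 6 + \frac{1}{b}$
$- J{\left(2,X{\left(6 \right)} \right)} 65 = - (6 + \frac{1}{2 \cdot 6 \frac{1}{1 + 6}}) 65 = - (6 + \frac{1}{2 \cdot 6 \cdot \frac{1}{7}}) 65 = - (6 + \frac{1}{\frac{12}{7}}) 65 = - (6 + \frac{7}{12}) 65 = \left(-1\right) \frac{79}{12} \cdot 65 = \left(- \frac{79}{12}\right) 65 = - \frac{5135}{12}$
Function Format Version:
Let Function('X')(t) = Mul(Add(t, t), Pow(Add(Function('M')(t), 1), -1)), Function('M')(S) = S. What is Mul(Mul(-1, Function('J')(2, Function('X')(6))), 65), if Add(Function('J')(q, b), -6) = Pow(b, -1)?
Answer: Rational(-5135, 12) ≈ -427.92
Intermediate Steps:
Function('X')(t) = Mul(2, t, Pow(Add(1, t), -1)) (Function('X')(t) = Mul(Add(t, t), Pow(Add(t, 1), -1)) = Mul(Mul(2, t), Pow(Add(1, t), -1)) = Mul(2, t, Pow(Add(1, t), -1)))
Function('J')(q, b) = Add(6, Pow(b, -1))
Mul(Mul(-1, Function('J')(2, Function('X')(6))), 65) = Mul(Mul(-1, Add(6, Pow(Mul(2, 6, Pow(Add(1, 6), -1)), -1))), 65) = Mul(Mul(-1, Add(6, Pow(Mul(2, 6, Pow(7, -1)), -1))), 65) = Mul(Mul(-1, Add(6, Pow(Mul(2, 6, Rational(1, 7)), -1))), 65) = Mul(Mul(-1, Add(6, Pow(Rational(12, 7), -1))), 65) = Mul(Mul(-1, Add(6, Rational(7, 12))), 65) = Mul(Mul(-1, Rational(79, 12)), 65) = Mul(Rational(-79, 12), 65) = Rational(-5135, 12)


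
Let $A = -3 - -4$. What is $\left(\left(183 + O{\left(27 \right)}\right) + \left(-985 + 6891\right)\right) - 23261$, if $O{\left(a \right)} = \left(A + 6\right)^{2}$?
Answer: $-17123$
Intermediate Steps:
$A = 1$ ($A = -3 + 4 = 1$)
$O{\left(a \right)} = 49$ ($O{\left(a \right)} = \left(1 + 6\right)^{2} = 7^{2} = 49$)
$\left(\left(183 + O{\left(27 \right)}\right) + \left(-985 + 6891\right)\right) - 23261 = \left(\left(183 + 49\right) + \left(-985 + 6891\right)\right) - 23261 = \left(232 + 5906\right) - 23261 = 6138 - 23261 = -17123$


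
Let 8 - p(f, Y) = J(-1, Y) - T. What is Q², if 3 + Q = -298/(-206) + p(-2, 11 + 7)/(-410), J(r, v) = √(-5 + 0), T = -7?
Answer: 1079207791/445843225 - 65703*I*√5/8657150 ≈ 2.4206 - 0.016971*I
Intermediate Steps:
J(r, v) = I*√5 (J(r, v) = √(-5) = I*√5)
p(f, Y) = 1 - I*√5 (p(f, Y) = 8 - (I*√5 - 1*(-7)) = 8 - (I*√5 + 7) = 8 - (7 + I*√5) = 8 + (-7 - I*√5) = 1 - I*√5)
Q = -65703/42230 + I*√5/410 (Q = -3 + (-298/(-206) + (1 - I*√5)/(-410)) = -3 + (-298*(-1/206) + (1 - I*√5)*(-1/410)) = -3 + (149/103 + (-1/410 + I*√5/410)) = -3 + (60987/42230 + I*√5/410) = -65703/42230 + I*√5/410 ≈ -1.5558 + 0.0054538*I)
Q² = (-65703/42230 + I*√5/410)²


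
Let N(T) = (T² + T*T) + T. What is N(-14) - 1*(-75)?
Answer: 453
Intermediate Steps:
N(T) = T + 2*T² (N(T) = (T² + T²) + T = 2*T² + T = T + 2*T²)
N(-14) - 1*(-75) = -14*(1 + 2*(-14)) - 1*(-75) = -14*(1 - 28) + 75 = -14*(-27) + 75 = 378 + 75 = 453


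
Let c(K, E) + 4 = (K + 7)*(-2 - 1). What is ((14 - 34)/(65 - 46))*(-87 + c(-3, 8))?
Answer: 2060/19 ≈ 108.42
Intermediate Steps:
c(K, E) = -25 - 3*K (c(K, E) = -4 + (K + 7)*(-2 - 1) = -4 + (7 + K)*(-3) = -4 + (-21 - 3*K) = -25 - 3*K)
((14 - 34)/(65 - 46))*(-87 + c(-3, 8)) = ((14 - 34)/(65 - 46))*(-87 + (-25 - 3*(-3))) = (-20/19)*(-87 + (-25 + 9)) = (-20*1/19)*(-87 - 16) = -20/19*(-103) = 2060/19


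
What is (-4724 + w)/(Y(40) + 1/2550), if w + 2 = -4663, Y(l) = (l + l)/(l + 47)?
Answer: -694316550/68029 ≈ -10206.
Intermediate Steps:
Y(l) = 2*l/(47 + l) (Y(l) = (2*l)/(47 + l) = 2*l/(47 + l))
w = -4665 (w = -2 - 4663 = -4665)
(-4724 + w)/(Y(40) + 1/2550) = (-4724 - 4665)/(2*40/(47 + 40) + 1/2550) = -9389/(2*40/87 + 1/2550) = -9389/(2*40*(1/87) + 1/2550) = -9389/(80/87 + 1/2550) = -9389/68029/73950 = -9389*73950/68029 = -694316550/68029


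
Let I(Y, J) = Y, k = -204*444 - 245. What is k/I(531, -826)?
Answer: -90821/531 ≈ -171.04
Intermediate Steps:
k = -90821 (k = -90576 - 245 = -90821)
k/I(531, -826) = -90821/531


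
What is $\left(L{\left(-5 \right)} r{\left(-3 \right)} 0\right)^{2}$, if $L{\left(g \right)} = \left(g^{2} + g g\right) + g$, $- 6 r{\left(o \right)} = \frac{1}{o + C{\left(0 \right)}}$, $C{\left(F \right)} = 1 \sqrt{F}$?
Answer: $0$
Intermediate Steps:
$C{\left(F \right)} = \sqrt{F}$
$r{\left(o \right)} = - \frac{1}{6 o}$ ($r{\left(o \right)} = - \frac{1}{6 \left(o + \sqrt{0}\right)} = - \frac{1}{6 \left(o + 0\right)} = - \frac{1}{6 o}$)
$L{\left(g \right)} = g + 2 g^{2}$ ($L{\left(g \right)} = \left(g^{2} + g^{2}\right) + g = 2 g^{2} + g = g + 2 g^{2}$)
$\left(L{\left(-5 \right)} r{\left(-3 \right)} 0\right)^{2} = \left(- 5 \left(1 + 2 \left(-5\right)\right) \left(- \frac{1}{6 \left(-3\right)}\right) 0\right)^{2} = \left(- 5 \left(1 - 10\right) \left(\left(- \frac{1}{6}\right) \left(- \frac{1}{3}\right)\right) 0\right)^{2} = \left(\left(-5\right) \left(-9\right) \frac{1}{18} \cdot 0\right)^{2} = \left(45 \cdot \frac{1}{18} \cdot 0\right)^{2} = \left(\frac{5}{2} \cdot 0\right)^{2} = 0^{2} = 0$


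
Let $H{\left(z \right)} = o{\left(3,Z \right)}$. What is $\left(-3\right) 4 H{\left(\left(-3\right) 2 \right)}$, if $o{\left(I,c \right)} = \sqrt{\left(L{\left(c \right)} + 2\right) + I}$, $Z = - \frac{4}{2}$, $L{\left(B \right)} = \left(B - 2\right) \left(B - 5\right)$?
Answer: $- 12 \sqrt{33} \approx -68.935$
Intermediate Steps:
$L{\left(B \right)} = \left(-5 + B\right) \left(-2 + B\right)$ ($L{\left(B \right)} = \left(-2 + B\right) \left(-5 + B\right) = \left(-5 + B\right) \left(-2 + B\right)$)
$Z = -2$ ($Z = \left(-4\right) \frac{1}{2} = -2$)
$o{\left(I,c \right)} = \sqrt{12 + I + c^{2} - 7 c}$ ($o{\left(I,c \right)} = \sqrt{\left(\left(10 + c^{2} - 7 c\right) + 2\right) + I} = \sqrt{\left(12 + c^{2} - 7 c\right) + I} = \sqrt{12 + I + c^{2} - 7 c}$)
$H{\left(z \right)} = \sqrt{33}$ ($H{\left(z \right)} = \sqrt{12 + 3 + \left(-2\right)^{2} - -14} = \sqrt{12 + 3 + 4 + 14} = \sqrt{33}$)
$\left(-3\right) 4 H{\left(\left(-3\right) 2 \right)} = \left(-3\right) 4 \sqrt{33} = - 12 \sqrt{33}$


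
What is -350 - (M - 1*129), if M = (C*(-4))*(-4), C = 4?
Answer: -285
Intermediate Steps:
M = 64 (M = (4*(-4))*(-4) = -16*(-4) = 64)
-350 - (M - 1*129) = -350 - (64 - 1*129) = -350 - (64 - 129) = -350 - 1*(-65) = -350 + 65 = -285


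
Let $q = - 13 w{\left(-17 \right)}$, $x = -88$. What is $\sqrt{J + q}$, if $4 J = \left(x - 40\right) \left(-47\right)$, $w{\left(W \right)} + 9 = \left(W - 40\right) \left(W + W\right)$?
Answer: $i \sqrt{23573} \approx 153.53 i$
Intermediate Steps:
$w{\left(W \right)} = -9 + 2 W \left(-40 + W\right)$ ($w{\left(W \right)} = -9 + \left(W - 40\right) \left(W + W\right) = -9 + \left(-40 + W\right) 2 W = -9 + 2 W \left(-40 + W\right)$)
$q = -25077$ ($q = - 13 \left(-9 - -1360 + 2 \left(-17\right)^{2}\right) = - 13 \left(-9 + 1360 + 2 \cdot 289\right) = - 13 \left(-9 + 1360 + 578\right) = \left(-13\right) 1929 = -25077$)
$J = 1504$ ($J = \frac{\left(-88 - 40\right) \left(-47\right)}{4} = \frac{\left(-128\right) \left(-47\right)}{4} = \frac{1}{4} \cdot 6016 = 1504$)
$\sqrt{J + q} = \sqrt{1504 - 25077} = \sqrt{-23573} = i \sqrt{23573}$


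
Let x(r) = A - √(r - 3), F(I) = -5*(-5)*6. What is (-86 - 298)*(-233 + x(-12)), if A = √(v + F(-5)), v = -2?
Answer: 89472 - 768*√37 + 384*I*√15 ≈ 84801.0 + 1487.2*I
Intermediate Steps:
F(I) = 150 (F(I) = 25*6 = 150)
A = 2*√37 (A = √(-2 + 150) = √148 = 2*√37 ≈ 12.166)
x(r) = -√(-3 + r) + 2*√37 (x(r) = 2*√37 - √(r - 3) = 2*√37 - √(-3 + r) = -√(-3 + r) + 2*√37)
(-86 - 298)*(-233 + x(-12)) = (-86 - 298)*(-233 + (-√(-3 - 12) + 2*√37)) = -384*(-233 + (-√(-15) + 2*√37)) = -384*(-233 + (-I*√15 + 2*√37)) = -384*(-233 + (2*√37 - I*√15)) = -384*(-233 + 2*√37 - I*√15) = 89472 - 768*√37 + 384*I*√15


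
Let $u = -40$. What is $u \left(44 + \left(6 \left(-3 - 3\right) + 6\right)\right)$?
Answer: $-560$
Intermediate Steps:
$u \left(44 + \left(6 \left(-3 - 3\right) + 6\right)\right) = - 40 \left(44 + \left(6 \left(-3 - 3\right) + 6\right)\right) = - 40 \left(44 + \left(6 \left(-6\right) + 6\right)\right) = - 40 \left(44 + \left(-36 + 6\right)\right) = - 40 \left(44 - 30\right) = \left(-40\right) 14 = -560$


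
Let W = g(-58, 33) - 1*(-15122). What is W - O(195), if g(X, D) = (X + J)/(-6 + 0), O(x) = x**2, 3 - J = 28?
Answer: -137335/6 ≈ -22889.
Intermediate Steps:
J = -25 (J = 3 - 1*28 = 3 - 28 = -25)
g(X, D) = 25/6 - X/6 (g(X, D) = (X - 25)/(-6 + 0) = (-25 + X)/(-6) = (-25 + X)*(-1/6) = 25/6 - X/6)
W = 90815/6 (W = (25/6 - 1/6*(-58)) - 1*(-15122) = (25/6 + 29/3) + 15122 = 83/6 + 15122 = 90815/6 ≈ 15136.)
W - O(195) = 90815/6 - 1*195**2 = 90815/6 - 1*38025 = 90815/6 - 38025 = -137335/6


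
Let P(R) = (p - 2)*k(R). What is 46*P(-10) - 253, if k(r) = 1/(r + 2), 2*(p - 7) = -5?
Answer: -2139/8 ≈ -267.38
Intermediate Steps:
p = 9/2 (p = 7 + (½)*(-5) = 7 - 5/2 = 9/2 ≈ 4.5000)
k(r) = 1/(2 + r)
P(R) = 5/(2*(2 + R)) (P(R) = (9/2 - 2)/(2 + R) = 5/(2*(2 + R)))
46*P(-10) - 253 = 46*(5/(2*(2 - 10))) - 253 = 46*((5/2)/(-8)) - 253 = 46*((5/2)*(-⅛)) - 253 = 46*(-5/16) - 253 = -115/8 - 253 = -2139/8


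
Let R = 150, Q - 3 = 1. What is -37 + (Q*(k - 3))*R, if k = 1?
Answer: -1237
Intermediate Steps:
Q = 4 (Q = 3 + 1 = 4)
-37 + (Q*(k - 3))*R = -37 + (4*(1 - 3))*150 = -37 + (4*(-2))*150 = -37 - 8*150 = -37 - 1200 = -1237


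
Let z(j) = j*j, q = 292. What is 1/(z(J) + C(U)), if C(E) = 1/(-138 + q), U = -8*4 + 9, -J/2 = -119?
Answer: 154/8723177 ≈ 1.7654e-5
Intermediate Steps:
J = 238 (J = -2*(-119) = 238)
z(j) = j**2
U = -23 (U = -32 + 9 = -23)
C(E) = 1/154 (C(E) = 1/(-138 + 292) = 1/154)
1/(z(J) + C(U)) = 1/(238**2 + 1/154) = 1/(56644 + 1/154) = 1/(8723177/154) = 154/8723177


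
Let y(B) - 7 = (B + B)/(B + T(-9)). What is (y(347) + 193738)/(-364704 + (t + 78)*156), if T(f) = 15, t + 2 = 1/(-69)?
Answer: -201642104/367228909 ≈ -0.54909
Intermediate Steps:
t = -139/69 (t = -2 + 1/(-69) = -2 - 1/69 = -139/69 ≈ -2.0145)
y(B) = 7 + 2*B/(15 + B) (y(B) = 7 + (B + B)/(B + 15) = 7 + (2*B)/(15 + B) = 7 + 2*B/(15 + B))
(y(347) + 193738)/(-364704 + (t + 78)*156) = (3*(35 + 3*347)/(15 + 347) + 193738)/(-364704 + (-139/69 + 78)*156) = (3*(35 + 1041)/362 + 193738)/(-364704 + (5243/69)*156) = (3*(1/362)*1076 + 193738)/(-364704 + 272636/23) = (1614/181 + 193738)/(-8115556/23) = (35068192/181)*(-23/8115556) = -201642104/367228909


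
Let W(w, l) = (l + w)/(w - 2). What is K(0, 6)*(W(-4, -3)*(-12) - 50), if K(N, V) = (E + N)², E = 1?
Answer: -64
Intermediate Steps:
K(N, V) = (1 + N)²
W(w, l) = (l + w)/(-2 + w)
K(0, 6)*(W(-4, -3)*(-12) - 50) = (1 + 0)²*(((-3 - 4)/(-2 - 4))*(-12) - 50) = 1²*((-7/(-6))*(-12) - 50) = 1*(-⅙*(-7)*(-12) - 50) = 1*((7/6)*(-12) - 50) = 1*(-14 - 50) = 1*(-64) = -64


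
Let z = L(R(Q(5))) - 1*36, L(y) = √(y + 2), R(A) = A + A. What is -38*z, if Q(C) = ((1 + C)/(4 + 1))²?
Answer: 1368 - 38*√122/5 ≈ 1284.1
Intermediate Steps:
Q(C) = (⅕ + C/5)² (Q(C) = ((1 + C)/5)² = ((1 + C)*(⅕))² = (⅕ + C/5)²)
R(A) = 2*A
L(y) = √(2 + y)
z = -36 + √122/5 (z = √(2 + 2*((1 + 5)²/25)) - 1*36 = √(2 + 2*((1/25)*6²)) - 36 = √(2 + 2*((1/25)*36)) - 36 = √(2 + 2*(36/25)) - 36 = √(2 + 72/25) - 36 = √(122/25) - 36 = √122/5 - 36 = -36 + √122/5 ≈ -33.791)
-38*z = -38*(-36 + √122/5) = 1368 - 38*√122/5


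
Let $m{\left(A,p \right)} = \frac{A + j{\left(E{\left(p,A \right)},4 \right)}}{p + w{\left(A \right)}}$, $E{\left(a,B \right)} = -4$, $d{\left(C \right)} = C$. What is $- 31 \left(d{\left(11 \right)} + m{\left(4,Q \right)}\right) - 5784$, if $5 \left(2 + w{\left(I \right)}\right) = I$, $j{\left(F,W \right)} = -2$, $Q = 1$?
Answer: $-5815$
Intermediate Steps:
$w{\left(I \right)} = -2 + \frac{I}{5}$
$m{\left(A,p \right)} = \frac{-2 + A}{-2 + p + \frac{A}{5}}$ ($m{\left(A,p \right)} = \frac{A - 2}{p + \left(-2 + \frac{A}{5}\right)} = \frac{-2 + A}{-2 + p + \frac{A}{5}}$)
$- 31 \left(d{\left(11 \right)} + m{\left(4,Q \right)}\right) - 5784 = - 31 \left(11 + \frac{5 \left(-2 + 4\right)}{-10 + 4 + 5 \cdot 1}\right) - 5784 = - 31 \left(11 + 5 \frac{1}{-10 + 4 + 5} \cdot 2\right) - 5784 = - 31 \left(11 + 5 \frac{1}{-1} \cdot 2\right) - 5784 = - 31 \left(11 + 5 \left(-1\right) 2\right) - 5784 = - 31 \left(11 - 10\right) - 5784 = \left(-31\right) 1 - 5784 = -31 - 5784 = -5815$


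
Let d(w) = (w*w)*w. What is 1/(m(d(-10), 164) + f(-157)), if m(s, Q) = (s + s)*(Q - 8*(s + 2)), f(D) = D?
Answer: -1/16296157 ≈ -6.1364e-8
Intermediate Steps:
d(w) = w³ (d(w) = w²*w = w³)
m(s, Q) = 2*s*(-16 + Q - 8*s) (m(s, Q) = (2*s)*(Q - 8*(2 + s)) = (2*s)*(Q + (-16 - 8*s)) = (2*s)*(-16 + Q - 8*s) = 2*s*(-16 + Q - 8*s))
1/(m(d(-10), 164) + f(-157)) = 1/(2*(-10)³*(-16 + 164 - 8*(-10)³) - 157) = 1/(2*(-1000)*(-16 + 164 - 8*(-1000)) - 157) = 1/(2*(-1000)*(-16 + 164 + 8000) - 157) = 1/(2*(-1000)*8148 - 157) = 1/(-16296000 - 157) = 1/(-16296157) = -1/16296157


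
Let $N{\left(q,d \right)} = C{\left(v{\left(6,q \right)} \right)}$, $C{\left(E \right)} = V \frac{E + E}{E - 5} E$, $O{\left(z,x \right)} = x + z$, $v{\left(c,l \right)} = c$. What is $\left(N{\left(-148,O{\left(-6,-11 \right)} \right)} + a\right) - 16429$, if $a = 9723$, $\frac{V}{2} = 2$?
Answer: $-6418$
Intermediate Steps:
$V = 4$ ($V = 2 \cdot 2 = 4$)
$C{\left(E \right)} = \frac{8 E^{2}}{-5 + E}$ ($C{\left(E \right)} = 4 \frac{E + E}{E - 5} E = 4 \frac{2 E}{-5 + E} E = \frac{8 E}{-5 + E} E = \frac{8 E^{2}}{-5 + E}$)
$N{\left(q,d \right)} = 288$ ($N{\left(q,d \right)} = \frac{8 \cdot 6^{2}}{-5 + 6} = 8 \cdot 36 \cdot 1^{-1} = 8 \cdot 36 \cdot 1 = 288$)
$\left(N{\left(-148,O{\left(-6,-11 \right)} \right)} + a\right) - 16429 = \left(288 + 9723\right) - 16429 = 10011 - 16429 = -6418$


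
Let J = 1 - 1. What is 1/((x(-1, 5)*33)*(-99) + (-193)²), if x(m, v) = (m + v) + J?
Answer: 1/24181 ≈ 4.1355e-5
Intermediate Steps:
J = 0
x(m, v) = m + v (x(m, v) = (m + v) + 0 = m + v)
1/((x(-1, 5)*33)*(-99) + (-193)²) = 1/(((-1 + 5)*33)*(-99) + (-193)²) = 1/((4*33)*(-99) + 37249) = 1/(132*(-99) + 37249) = 1/(-13068 + 37249) = 1/24181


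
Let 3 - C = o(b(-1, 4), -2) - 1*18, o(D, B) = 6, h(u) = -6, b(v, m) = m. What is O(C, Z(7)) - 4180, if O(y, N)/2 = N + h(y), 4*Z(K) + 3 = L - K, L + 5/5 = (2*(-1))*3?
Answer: -8401/2 ≈ -4200.5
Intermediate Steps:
L = -7 (L = -1 + (2*(-1))*3 = -1 - 2*3 = -1 - 6 = -7)
Z(K) = -5/2 - K/4 (Z(K) = -3/4 + (-7 - K)/4 = -3/4 + (-7/4 - K/4) = -5/2 - K/4)
C = 15 (C = 3 - (6 - 1*18) = 3 - (6 - 18) = 3 - 1*(-12) = 3 + 12 = 15)
O(y, N) = -12 + 2*N (O(y, N) = 2*(N - 6) = 2*(-6 + N) = -12 + 2*N)
O(C, Z(7)) - 4180 = (-12 + 2*(-5/2 - 1/4*7)) - 4180 = (-12 + 2*(-5/2 - 7/4)) - 4180 = (-12 + 2*(-17/4)) - 4180 = (-12 - 17/2) - 4180 = -41/2 - 4180 = -8401/2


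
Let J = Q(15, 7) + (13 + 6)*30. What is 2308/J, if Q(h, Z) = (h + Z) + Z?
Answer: 2308/599 ≈ 3.8531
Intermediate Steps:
Q(h, Z) = h + 2*Z (Q(h, Z) = (Z + h) + Z = h + 2*Z)
J = 599 (J = (15 + 2*7) + (13 + 6)*30 = (15 + 14) + 19*30 = 29 + 570 = 599)
2308/J = 2308/599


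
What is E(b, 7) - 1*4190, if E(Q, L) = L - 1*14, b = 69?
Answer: -4197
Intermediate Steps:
E(Q, L) = -14 + L (E(Q, L) = L - 14 = -14 + L)
E(b, 7) - 1*4190 = (-14 + 7) - 1*4190 = -7 - 4190 = -4197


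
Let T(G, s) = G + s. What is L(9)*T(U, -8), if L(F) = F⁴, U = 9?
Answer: 6561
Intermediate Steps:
L(9)*T(U, -8) = 9⁴*(9 - 8) = 6561*1 = 6561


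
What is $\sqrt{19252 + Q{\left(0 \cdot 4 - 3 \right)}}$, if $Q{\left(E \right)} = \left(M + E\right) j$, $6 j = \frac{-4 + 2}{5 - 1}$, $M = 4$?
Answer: $\frac{13 \sqrt{4101}}{6} \approx 138.75$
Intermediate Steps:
$j = - \frac{1}{12}$ ($j = \frac{\left(-4 + 2\right) \frac{1}{5 - 1}}{6} = \frac{\left(-2\right) \frac{1}{4}}{6} = \frac{1}{6} \left(- \frac{1}{2}\right) = - \frac{1}{12} \approx -0.083333$)
$Q{\left(E \right)} = - \frac{1}{3} - \frac{E}{12}$ ($Q{\left(E \right)} = \left(4 + E\right) \left(- \frac{1}{12}\right) = - \frac{1}{3} - \frac{E}{12}$)
$\sqrt{19252 + Q{\left(0 \cdot 4 - 3 \right)}} = \sqrt{19252 - \left(\frac{1}{3} + \frac{0 \cdot 4 - 3}{12}\right)} = \sqrt{19252 - \left(\frac{1}{3} + \frac{0 - 3}{12}\right)} = \sqrt{19252 - \frac{1}{12}} = \sqrt{\frac{231023}{12}} = \frac{13 \sqrt{4101}}{6}$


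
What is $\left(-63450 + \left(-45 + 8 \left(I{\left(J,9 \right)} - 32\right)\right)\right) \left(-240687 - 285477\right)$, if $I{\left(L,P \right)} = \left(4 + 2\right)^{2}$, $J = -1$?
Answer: $33391945932$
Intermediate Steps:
$I{\left(L,P \right)} = 36$ ($I{\left(L,P \right)} = 6^{2} = 36$)
$\left(-63450 + \left(-45 + 8 \left(I{\left(J,9 \right)} - 32\right)\right)\right) \left(-240687 - 285477\right) = \left(-63450 - \left(45 - 8 \left(36 - 32\right)\right)\right) \left(-240687 - 285477\right) = \left(-63450 - \left(45 - 8 \left(36 - 32\right)\right)\right) \left(-526164\right) = \left(-63450 + \left(-45 + 8 \cdot 4\right)\right) \left(-526164\right) = \left(-63450 + \left(-45 + 32\right)\right) \left(-526164\right) = \left(-63450 - 13\right) \left(-526164\right) = \left(-63463\right) \left(-526164\right) = 33391945932$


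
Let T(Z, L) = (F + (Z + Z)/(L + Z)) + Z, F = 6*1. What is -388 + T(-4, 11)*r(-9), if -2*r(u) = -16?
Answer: -2668/7 ≈ -381.14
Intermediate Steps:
F = 6
r(u) = 8 (r(u) = -½*(-16) = 8)
T(Z, L) = 6 + Z + 2*Z/(L + Z) (T(Z, L) = (6 + (Z + Z)/(L + Z)) + Z = (6 + (2*Z)/(L + Z)) + Z = (6 + 2*Z/(L + Z)) + Z = 6 + Z + 2*Z/(L + Z))
-388 + T(-4, 11)*r(-9) = -388 + (((-4)² + 6*11 + 8*(-4) + 11*(-4))/(11 - 4))*8 = -388 + ((16 + 66 - 32 - 44)/7)*8 = -388 + ((⅐)*6)*8 = -388 + (6/7)*8 = -388 + 48/7 = -2668/7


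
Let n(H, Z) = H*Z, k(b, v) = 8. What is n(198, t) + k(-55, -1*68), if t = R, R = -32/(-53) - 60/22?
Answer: -21860/53 ≈ -412.45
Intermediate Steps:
R = -1238/583 (R = -32*(-1/53) - 60*1/22 = 32/53 - 30/11 = -1238/583 ≈ -2.1235)
t = -1238/583 ≈ -2.1235
n(198, t) + k(-55, -1*68) = 198*(-1238/583) + 8 = -22284/53 + 8 = -21860/53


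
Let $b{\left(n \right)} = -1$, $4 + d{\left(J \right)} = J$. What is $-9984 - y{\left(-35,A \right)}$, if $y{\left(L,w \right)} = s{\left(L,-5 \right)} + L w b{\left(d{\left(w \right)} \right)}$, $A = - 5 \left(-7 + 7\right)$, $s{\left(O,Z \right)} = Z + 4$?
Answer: $-9983$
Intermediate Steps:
$s{\left(O,Z \right)} = 4 + Z$
$d{\left(J \right)} = -4 + J$
$A = 0$ ($A = \left(-5\right) 0 = 0$)
$y{\left(L,w \right)} = -1 - L w$ ($y{\left(L,w \right)} = \left(4 - 5\right) + L w \left(-1\right) = -1 - L w$)
$-9984 - y{\left(-35,A \right)} = -9984 - \left(-1 - \left(-35\right) 0\right) = -9984 - \left(-1 + 0\right) = -9984 - -1 = -9984 + 1 = -9983$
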